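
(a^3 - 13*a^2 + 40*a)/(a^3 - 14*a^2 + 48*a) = (a - 5)/(a - 6)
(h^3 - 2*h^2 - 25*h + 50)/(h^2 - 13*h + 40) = (h^2 + 3*h - 10)/(h - 8)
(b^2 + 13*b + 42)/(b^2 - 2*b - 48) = (b + 7)/(b - 8)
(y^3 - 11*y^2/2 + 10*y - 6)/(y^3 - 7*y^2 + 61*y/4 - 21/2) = 2*(y - 2)/(2*y - 7)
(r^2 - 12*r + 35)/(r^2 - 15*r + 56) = (r - 5)/(r - 8)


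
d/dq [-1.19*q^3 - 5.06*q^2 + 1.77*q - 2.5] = -3.57*q^2 - 10.12*q + 1.77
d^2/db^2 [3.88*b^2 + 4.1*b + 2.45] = 7.76000000000000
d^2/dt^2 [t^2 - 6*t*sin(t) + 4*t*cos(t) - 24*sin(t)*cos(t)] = 6*t*sin(t) - 4*t*cos(t) - 8*sin(t) + 48*sin(2*t) - 12*cos(t) + 2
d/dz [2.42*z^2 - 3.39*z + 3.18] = 4.84*z - 3.39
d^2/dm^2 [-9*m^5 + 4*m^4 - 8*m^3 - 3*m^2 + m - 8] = -180*m^3 + 48*m^2 - 48*m - 6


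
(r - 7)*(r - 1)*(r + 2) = r^3 - 6*r^2 - 9*r + 14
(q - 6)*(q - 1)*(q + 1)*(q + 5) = q^4 - q^3 - 31*q^2 + q + 30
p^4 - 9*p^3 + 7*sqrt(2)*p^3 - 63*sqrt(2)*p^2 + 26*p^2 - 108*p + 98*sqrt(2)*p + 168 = (p - 7)*(p - 2)*(p + sqrt(2))*(p + 6*sqrt(2))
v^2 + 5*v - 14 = (v - 2)*(v + 7)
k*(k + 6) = k^2 + 6*k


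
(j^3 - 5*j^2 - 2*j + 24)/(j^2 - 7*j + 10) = (j^3 - 5*j^2 - 2*j + 24)/(j^2 - 7*j + 10)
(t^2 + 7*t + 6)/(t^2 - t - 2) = (t + 6)/(t - 2)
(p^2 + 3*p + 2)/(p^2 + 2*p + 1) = (p + 2)/(p + 1)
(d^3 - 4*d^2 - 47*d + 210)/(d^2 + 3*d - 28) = (d^2 - 11*d + 30)/(d - 4)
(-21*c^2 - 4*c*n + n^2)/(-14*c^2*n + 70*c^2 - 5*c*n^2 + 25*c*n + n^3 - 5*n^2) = (3*c + n)/(2*c*n - 10*c + n^2 - 5*n)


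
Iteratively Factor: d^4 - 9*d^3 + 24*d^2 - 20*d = (d - 2)*(d^3 - 7*d^2 + 10*d) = (d - 2)^2*(d^2 - 5*d) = d*(d - 2)^2*(d - 5)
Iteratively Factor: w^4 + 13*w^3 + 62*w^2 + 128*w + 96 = (w + 4)*(w^3 + 9*w^2 + 26*w + 24) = (w + 2)*(w + 4)*(w^2 + 7*w + 12) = (w + 2)*(w + 3)*(w + 4)*(w + 4)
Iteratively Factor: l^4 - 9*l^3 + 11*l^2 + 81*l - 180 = (l - 3)*(l^3 - 6*l^2 - 7*l + 60) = (l - 3)*(l + 3)*(l^2 - 9*l + 20) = (l - 5)*(l - 3)*(l + 3)*(l - 4)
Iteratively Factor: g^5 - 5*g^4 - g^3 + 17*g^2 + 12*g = (g + 1)*(g^4 - 6*g^3 + 5*g^2 + 12*g) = (g + 1)^2*(g^3 - 7*g^2 + 12*g) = (g - 3)*(g + 1)^2*(g^2 - 4*g) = (g - 4)*(g - 3)*(g + 1)^2*(g)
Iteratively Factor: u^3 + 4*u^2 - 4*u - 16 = (u + 2)*(u^2 + 2*u - 8) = (u - 2)*(u + 2)*(u + 4)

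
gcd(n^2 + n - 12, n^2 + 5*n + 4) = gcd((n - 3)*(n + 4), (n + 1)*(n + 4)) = n + 4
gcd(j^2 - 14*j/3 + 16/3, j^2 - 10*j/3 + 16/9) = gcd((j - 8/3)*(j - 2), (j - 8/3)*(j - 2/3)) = j - 8/3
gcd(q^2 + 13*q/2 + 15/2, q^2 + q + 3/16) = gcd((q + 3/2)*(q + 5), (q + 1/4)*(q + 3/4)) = 1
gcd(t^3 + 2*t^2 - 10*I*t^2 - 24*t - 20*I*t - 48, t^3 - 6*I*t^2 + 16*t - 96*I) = t^2 - 10*I*t - 24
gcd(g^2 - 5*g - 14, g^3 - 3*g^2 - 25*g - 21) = g - 7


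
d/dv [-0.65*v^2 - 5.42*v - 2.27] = -1.3*v - 5.42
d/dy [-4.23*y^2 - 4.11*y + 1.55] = -8.46*y - 4.11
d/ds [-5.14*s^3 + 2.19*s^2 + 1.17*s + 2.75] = -15.42*s^2 + 4.38*s + 1.17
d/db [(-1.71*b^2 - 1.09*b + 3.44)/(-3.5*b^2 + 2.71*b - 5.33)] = (-8.4491*b^2 + 42.3086*b - 3.5127)/(12.25*b^4 - 18.97*b^3 + 44.6541*b^2 - 28.8886*b + 28.4089)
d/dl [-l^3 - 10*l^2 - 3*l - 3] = -3*l^2 - 20*l - 3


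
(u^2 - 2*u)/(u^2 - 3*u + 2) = u/(u - 1)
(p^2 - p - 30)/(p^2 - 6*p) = (p + 5)/p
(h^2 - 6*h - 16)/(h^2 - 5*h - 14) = (h - 8)/(h - 7)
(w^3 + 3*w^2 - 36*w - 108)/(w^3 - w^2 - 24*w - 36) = (w + 6)/(w + 2)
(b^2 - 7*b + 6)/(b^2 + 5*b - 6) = (b - 6)/(b + 6)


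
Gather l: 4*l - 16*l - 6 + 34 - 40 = -12*l - 12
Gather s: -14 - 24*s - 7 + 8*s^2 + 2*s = 8*s^2 - 22*s - 21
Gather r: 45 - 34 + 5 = 16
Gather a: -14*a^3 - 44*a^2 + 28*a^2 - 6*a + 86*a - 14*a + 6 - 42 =-14*a^3 - 16*a^2 + 66*a - 36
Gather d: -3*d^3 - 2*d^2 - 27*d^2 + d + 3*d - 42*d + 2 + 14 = -3*d^3 - 29*d^2 - 38*d + 16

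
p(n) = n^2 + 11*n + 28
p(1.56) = 47.59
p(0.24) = 30.70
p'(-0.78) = 9.44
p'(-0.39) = 10.22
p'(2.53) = 16.06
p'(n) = 2*n + 11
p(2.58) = 63.04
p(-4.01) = -0.03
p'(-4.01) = 2.98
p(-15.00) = 88.00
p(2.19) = 56.89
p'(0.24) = 11.48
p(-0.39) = 23.86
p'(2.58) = 16.16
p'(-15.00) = -19.00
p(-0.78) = 20.03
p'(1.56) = 14.12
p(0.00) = 28.00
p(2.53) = 62.23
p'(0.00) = 11.00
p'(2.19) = 15.38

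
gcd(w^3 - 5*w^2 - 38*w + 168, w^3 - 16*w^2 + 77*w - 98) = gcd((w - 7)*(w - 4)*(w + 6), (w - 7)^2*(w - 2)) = w - 7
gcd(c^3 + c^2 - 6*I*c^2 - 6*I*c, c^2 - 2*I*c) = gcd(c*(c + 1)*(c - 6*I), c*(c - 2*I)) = c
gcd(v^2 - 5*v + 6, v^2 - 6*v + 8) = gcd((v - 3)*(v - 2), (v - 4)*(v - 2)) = v - 2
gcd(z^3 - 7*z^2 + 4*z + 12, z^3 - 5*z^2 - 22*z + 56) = z - 2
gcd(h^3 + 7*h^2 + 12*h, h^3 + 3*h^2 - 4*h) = h^2 + 4*h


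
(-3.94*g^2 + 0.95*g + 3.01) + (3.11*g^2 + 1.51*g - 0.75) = -0.83*g^2 + 2.46*g + 2.26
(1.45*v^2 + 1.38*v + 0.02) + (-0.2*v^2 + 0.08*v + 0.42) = 1.25*v^2 + 1.46*v + 0.44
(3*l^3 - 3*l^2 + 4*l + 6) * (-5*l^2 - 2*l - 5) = -15*l^5 + 9*l^4 - 29*l^3 - 23*l^2 - 32*l - 30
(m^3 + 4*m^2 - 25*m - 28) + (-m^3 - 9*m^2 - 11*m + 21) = -5*m^2 - 36*m - 7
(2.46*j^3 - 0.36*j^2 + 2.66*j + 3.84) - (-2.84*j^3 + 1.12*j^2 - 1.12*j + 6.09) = 5.3*j^3 - 1.48*j^2 + 3.78*j - 2.25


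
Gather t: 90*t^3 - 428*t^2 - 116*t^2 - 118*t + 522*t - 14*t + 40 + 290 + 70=90*t^3 - 544*t^2 + 390*t + 400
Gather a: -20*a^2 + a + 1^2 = -20*a^2 + a + 1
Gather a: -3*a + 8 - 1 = 7 - 3*a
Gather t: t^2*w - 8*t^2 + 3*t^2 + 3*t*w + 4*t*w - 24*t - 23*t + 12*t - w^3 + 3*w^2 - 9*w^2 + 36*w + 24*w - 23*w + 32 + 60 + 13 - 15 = t^2*(w - 5) + t*(7*w - 35) - w^3 - 6*w^2 + 37*w + 90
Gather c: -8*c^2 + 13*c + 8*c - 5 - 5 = -8*c^2 + 21*c - 10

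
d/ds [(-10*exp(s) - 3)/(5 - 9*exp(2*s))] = 2*(-9*(10*exp(s) + 3)*exp(s) + 45*exp(2*s) - 25)*exp(s)/(9*exp(2*s) - 5)^2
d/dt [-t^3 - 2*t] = -3*t^2 - 2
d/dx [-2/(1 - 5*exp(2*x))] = -20*exp(2*x)/(5*exp(2*x) - 1)^2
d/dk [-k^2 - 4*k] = -2*k - 4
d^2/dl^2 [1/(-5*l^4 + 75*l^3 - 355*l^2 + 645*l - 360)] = 2*((6*l^2 - 45*l + 71)*(l^4 - 15*l^3 + 71*l^2 - 129*l + 72) - (4*l^3 - 45*l^2 + 142*l - 129)^2)/(5*(l^4 - 15*l^3 + 71*l^2 - 129*l + 72)^3)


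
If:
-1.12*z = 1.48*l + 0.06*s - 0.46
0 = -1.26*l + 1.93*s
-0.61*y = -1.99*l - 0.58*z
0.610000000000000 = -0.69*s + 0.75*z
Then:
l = -0.21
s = -0.13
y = -0.02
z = 0.69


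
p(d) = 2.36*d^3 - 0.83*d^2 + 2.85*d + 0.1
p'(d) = 7.08*d^2 - 1.66*d + 2.85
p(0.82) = 3.18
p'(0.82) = 6.25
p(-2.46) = -47.07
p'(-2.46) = 49.78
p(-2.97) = -77.51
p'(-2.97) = 70.23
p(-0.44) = -1.52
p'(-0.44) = 4.95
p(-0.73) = -3.34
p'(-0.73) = 7.83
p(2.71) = 48.70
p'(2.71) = 50.35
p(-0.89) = -4.76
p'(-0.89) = 9.94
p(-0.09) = -0.16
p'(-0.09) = 3.06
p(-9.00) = -1813.22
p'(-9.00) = 591.27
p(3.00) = 64.90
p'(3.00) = 61.59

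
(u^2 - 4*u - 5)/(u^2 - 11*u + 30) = (u + 1)/(u - 6)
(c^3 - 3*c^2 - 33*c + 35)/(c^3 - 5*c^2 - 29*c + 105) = (c - 1)/(c - 3)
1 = 1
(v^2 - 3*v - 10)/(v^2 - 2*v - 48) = (-v^2 + 3*v + 10)/(-v^2 + 2*v + 48)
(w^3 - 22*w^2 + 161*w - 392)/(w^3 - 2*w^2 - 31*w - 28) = (w^2 - 15*w + 56)/(w^2 + 5*w + 4)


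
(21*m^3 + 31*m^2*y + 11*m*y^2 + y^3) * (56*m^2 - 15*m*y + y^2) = 1176*m^5 + 1421*m^4*y + 172*m^3*y^2 - 78*m^2*y^3 - 4*m*y^4 + y^5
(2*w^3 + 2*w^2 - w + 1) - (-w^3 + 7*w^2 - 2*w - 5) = 3*w^3 - 5*w^2 + w + 6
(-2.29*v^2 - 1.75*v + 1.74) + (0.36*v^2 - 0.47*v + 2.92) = -1.93*v^2 - 2.22*v + 4.66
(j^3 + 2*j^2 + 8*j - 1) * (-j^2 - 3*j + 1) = -j^5 - 5*j^4 - 13*j^3 - 21*j^2 + 11*j - 1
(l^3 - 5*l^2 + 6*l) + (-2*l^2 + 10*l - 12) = l^3 - 7*l^2 + 16*l - 12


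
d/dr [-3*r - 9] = -3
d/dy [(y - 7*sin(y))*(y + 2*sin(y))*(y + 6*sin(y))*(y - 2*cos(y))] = (y - 7*sin(y))*(y + 2*sin(y))*(y + 6*sin(y))*(2*sin(y) + 1) + (y - 7*sin(y))*(y + 2*sin(y))*(y - 2*cos(y))*(6*cos(y) + 1) + (y - 7*sin(y))*(y + 6*sin(y))*(y - 2*cos(y))*(2*cos(y) + 1) - (y + 2*sin(y))*(y + 6*sin(y))*(y - 2*cos(y))*(7*cos(y) - 1)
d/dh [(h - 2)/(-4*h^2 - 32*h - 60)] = (-h^2 - 8*h + 2*(h - 2)*(h + 4) - 15)/(4*(h^2 + 8*h + 15)^2)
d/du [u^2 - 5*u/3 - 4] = 2*u - 5/3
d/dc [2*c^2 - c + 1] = 4*c - 1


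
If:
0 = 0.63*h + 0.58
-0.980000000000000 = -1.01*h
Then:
No Solution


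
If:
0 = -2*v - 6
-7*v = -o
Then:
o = -21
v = -3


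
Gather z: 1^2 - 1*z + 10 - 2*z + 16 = 27 - 3*z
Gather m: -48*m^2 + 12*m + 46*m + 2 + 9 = -48*m^2 + 58*m + 11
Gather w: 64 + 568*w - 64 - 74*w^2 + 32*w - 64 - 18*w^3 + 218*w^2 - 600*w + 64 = -18*w^3 + 144*w^2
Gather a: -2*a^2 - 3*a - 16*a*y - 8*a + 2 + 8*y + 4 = -2*a^2 + a*(-16*y - 11) + 8*y + 6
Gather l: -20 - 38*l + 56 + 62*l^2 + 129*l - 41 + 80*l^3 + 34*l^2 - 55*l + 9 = 80*l^3 + 96*l^2 + 36*l + 4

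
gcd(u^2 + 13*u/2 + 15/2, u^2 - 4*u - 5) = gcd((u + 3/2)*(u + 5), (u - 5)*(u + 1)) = 1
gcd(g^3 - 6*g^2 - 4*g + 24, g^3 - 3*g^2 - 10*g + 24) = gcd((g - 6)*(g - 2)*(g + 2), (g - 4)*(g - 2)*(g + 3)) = g - 2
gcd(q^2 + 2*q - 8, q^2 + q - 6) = q - 2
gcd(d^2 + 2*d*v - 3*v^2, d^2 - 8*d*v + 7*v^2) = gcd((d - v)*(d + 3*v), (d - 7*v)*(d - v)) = -d + v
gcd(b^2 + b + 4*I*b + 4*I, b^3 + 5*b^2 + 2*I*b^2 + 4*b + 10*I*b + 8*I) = b + 1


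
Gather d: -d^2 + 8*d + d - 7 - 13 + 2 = -d^2 + 9*d - 18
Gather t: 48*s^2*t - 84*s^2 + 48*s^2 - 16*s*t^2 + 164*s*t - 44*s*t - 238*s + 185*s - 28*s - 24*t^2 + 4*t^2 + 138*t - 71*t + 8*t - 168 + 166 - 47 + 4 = -36*s^2 - 81*s + t^2*(-16*s - 20) + t*(48*s^2 + 120*s + 75) - 45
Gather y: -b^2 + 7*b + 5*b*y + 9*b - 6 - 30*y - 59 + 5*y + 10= -b^2 + 16*b + y*(5*b - 25) - 55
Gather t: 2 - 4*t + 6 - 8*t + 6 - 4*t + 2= 16 - 16*t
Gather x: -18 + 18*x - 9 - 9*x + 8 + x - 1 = 10*x - 20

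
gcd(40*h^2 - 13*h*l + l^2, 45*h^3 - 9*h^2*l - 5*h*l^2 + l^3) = 5*h - l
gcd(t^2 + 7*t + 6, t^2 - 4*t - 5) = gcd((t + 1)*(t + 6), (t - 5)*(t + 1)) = t + 1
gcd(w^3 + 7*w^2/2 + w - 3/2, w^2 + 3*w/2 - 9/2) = w + 3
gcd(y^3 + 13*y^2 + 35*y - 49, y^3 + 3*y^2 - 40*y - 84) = y + 7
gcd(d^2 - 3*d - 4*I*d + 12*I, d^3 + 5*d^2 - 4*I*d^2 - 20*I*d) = d - 4*I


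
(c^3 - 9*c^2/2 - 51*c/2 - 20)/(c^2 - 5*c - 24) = (2*c^2 + 7*c + 5)/(2*(c + 3))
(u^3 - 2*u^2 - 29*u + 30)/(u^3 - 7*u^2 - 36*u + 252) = (u^2 + 4*u - 5)/(u^2 - u - 42)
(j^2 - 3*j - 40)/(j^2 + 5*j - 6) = (j^2 - 3*j - 40)/(j^2 + 5*j - 6)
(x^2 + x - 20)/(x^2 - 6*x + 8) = (x + 5)/(x - 2)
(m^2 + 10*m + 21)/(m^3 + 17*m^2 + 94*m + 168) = (m + 3)/(m^2 + 10*m + 24)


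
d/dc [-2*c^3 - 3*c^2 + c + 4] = -6*c^2 - 6*c + 1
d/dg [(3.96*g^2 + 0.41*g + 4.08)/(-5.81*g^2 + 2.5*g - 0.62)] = (12.2821*g^2 + 42.4992*g - 10.4542)/(33.7561*g^4 - 29.05*g^3 + 13.4544*g^2 - 3.1*g + 0.3844)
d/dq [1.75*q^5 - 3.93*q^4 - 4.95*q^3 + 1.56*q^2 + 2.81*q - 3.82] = 8.75*q^4 - 15.72*q^3 - 14.85*q^2 + 3.12*q + 2.81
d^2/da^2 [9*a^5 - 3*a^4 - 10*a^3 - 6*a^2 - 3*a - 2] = 180*a^3 - 36*a^2 - 60*a - 12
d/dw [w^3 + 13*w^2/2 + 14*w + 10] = 3*w^2 + 13*w + 14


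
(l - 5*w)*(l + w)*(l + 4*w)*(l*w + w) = l^4*w + l^3*w - 21*l^2*w^3 - 20*l*w^4 - 21*l*w^3 - 20*w^4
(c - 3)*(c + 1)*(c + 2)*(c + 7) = c^4 + 7*c^3 - 7*c^2 - 55*c - 42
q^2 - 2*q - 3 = (q - 3)*(q + 1)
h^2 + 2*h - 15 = (h - 3)*(h + 5)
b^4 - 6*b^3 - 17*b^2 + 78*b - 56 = (b - 7)*(b - 2)*(b - 1)*(b + 4)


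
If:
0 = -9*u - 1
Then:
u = -1/9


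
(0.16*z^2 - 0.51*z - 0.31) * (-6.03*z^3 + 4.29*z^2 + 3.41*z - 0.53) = -0.9648*z^5 + 3.7617*z^4 + 0.227*z^3 - 3.1538*z^2 - 0.7868*z + 0.1643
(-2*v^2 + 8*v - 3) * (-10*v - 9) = 20*v^3 - 62*v^2 - 42*v + 27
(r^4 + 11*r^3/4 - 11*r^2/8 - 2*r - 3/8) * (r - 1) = r^5 + 7*r^4/4 - 33*r^3/8 - 5*r^2/8 + 13*r/8 + 3/8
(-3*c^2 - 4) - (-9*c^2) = 6*c^2 - 4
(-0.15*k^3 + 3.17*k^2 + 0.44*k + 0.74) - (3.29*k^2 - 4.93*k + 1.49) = -0.15*k^3 - 0.12*k^2 + 5.37*k - 0.75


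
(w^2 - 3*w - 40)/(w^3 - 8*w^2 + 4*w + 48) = (w^2 - 3*w - 40)/(w^3 - 8*w^2 + 4*w + 48)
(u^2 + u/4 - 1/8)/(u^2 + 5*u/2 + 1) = (u - 1/4)/(u + 2)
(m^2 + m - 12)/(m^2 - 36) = (m^2 + m - 12)/(m^2 - 36)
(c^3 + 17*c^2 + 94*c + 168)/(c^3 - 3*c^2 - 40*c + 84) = (c^2 + 11*c + 28)/(c^2 - 9*c + 14)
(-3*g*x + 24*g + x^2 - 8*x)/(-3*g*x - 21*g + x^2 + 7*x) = (x - 8)/(x + 7)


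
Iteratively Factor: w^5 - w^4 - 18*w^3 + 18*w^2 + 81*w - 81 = (w - 3)*(w^4 + 2*w^3 - 12*w^2 - 18*w + 27) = (w - 3)*(w - 1)*(w^3 + 3*w^2 - 9*w - 27) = (w - 3)*(w - 1)*(w + 3)*(w^2 - 9) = (w - 3)^2*(w - 1)*(w + 3)*(w + 3)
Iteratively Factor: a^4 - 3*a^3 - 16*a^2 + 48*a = (a - 4)*(a^3 + a^2 - 12*a) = (a - 4)*(a - 3)*(a^2 + 4*a) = a*(a - 4)*(a - 3)*(a + 4)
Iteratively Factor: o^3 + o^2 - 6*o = (o)*(o^2 + o - 6) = o*(o + 3)*(o - 2)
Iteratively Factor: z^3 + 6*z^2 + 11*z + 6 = (z + 1)*(z^2 + 5*z + 6) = (z + 1)*(z + 2)*(z + 3)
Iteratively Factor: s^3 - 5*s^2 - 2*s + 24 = (s - 4)*(s^2 - s - 6) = (s - 4)*(s + 2)*(s - 3)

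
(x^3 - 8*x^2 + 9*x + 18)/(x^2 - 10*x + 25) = (x^3 - 8*x^2 + 9*x + 18)/(x^2 - 10*x + 25)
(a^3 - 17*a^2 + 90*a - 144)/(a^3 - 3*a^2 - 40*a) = (a^2 - 9*a + 18)/(a*(a + 5))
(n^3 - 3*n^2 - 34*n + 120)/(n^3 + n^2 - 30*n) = (n - 4)/n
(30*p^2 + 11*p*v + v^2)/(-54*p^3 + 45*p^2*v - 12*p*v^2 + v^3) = (-30*p^2 - 11*p*v - v^2)/(54*p^3 - 45*p^2*v + 12*p*v^2 - v^3)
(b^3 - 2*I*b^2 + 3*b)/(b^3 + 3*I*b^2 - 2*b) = (b - 3*I)/(b + 2*I)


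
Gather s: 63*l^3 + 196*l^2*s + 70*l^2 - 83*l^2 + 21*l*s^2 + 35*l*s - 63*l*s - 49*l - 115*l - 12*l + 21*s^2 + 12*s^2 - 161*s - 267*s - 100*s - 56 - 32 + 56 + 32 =63*l^3 - 13*l^2 - 176*l + s^2*(21*l + 33) + s*(196*l^2 - 28*l - 528)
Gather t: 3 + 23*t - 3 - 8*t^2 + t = -8*t^2 + 24*t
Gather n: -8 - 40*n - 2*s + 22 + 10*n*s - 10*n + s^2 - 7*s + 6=n*(10*s - 50) + s^2 - 9*s + 20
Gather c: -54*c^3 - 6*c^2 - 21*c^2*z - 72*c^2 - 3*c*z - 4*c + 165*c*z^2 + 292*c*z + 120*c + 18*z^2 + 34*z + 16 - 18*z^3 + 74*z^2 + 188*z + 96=-54*c^3 + c^2*(-21*z - 78) + c*(165*z^2 + 289*z + 116) - 18*z^3 + 92*z^2 + 222*z + 112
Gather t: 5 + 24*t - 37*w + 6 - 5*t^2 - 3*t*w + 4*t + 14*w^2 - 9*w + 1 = -5*t^2 + t*(28 - 3*w) + 14*w^2 - 46*w + 12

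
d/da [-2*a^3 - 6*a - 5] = -6*a^2 - 6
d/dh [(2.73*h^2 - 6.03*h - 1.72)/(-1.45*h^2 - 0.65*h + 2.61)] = (-10.518*h^2 + 9.2626*h - 16.8563)/(2.1025*h^4 + 1.885*h^3 - 7.1465*h^2 - 3.393*h + 6.8121)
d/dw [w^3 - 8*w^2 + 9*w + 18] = 3*w^2 - 16*w + 9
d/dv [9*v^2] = 18*v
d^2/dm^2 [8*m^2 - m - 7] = 16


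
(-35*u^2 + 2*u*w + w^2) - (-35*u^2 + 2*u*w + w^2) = 0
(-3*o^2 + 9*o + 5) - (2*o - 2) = -3*o^2 + 7*o + 7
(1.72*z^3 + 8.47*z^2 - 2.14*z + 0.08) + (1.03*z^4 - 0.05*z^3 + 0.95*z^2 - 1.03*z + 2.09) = 1.03*z^4 + 1.67*z^3 + 9.42*z^2 - 3.17*z + 2.17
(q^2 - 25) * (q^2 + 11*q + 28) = q^4 + 11*q^3 + 3*q^2 - 275*q - 700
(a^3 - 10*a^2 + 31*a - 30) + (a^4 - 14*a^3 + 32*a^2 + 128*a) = a^4 - 13*a^3 + 22*a^2 + 159*a - 30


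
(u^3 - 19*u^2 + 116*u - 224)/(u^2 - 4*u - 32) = (u^2 - 11*u + 28)/(u + 4)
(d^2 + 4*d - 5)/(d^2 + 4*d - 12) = (d^2 + 4*d - 5)/(d^2 + 4*d - 12)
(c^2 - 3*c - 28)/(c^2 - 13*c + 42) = (c + 4)/(c - 6)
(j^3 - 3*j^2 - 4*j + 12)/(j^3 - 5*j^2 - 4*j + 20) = (j - 3)/(j - 5)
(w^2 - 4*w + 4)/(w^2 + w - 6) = (w - 2)/(w + 3)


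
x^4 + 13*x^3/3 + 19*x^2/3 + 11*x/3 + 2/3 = (x + 1/3)*(x + 1)^2*(x + 2)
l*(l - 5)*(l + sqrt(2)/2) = l^3 - 5*l^2 + sqrt(2)*l^2/2 - 5*sqrt(2)*l/2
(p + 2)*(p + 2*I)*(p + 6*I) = p^3 + 2*p^2 + 8*I*p^2 - 12*p + 16*I*p - 24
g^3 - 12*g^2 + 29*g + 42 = (g - 7)*(g - 6)*(g + 1)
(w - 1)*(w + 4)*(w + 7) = w^3 + 10*w^2 + 17*w - 28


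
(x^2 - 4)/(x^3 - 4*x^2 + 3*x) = (x^2 - 4)/(x*(x^2 - 4*x + 3))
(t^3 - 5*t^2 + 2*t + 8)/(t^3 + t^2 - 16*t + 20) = (t^2 - 3*t - 4)/(t^2 + 3*t - 10)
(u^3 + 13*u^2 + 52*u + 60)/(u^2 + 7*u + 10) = u + 6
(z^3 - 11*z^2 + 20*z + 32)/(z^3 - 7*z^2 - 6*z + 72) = (z^2 - 7*z - 8)/(z^2 - 3*z - 18)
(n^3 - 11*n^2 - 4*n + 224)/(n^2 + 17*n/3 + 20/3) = 3*(n^2 - 15*n + 56)/(3*n + 5)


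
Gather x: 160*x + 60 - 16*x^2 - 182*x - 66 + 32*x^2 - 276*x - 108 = 16*x^2 - 298*x - 114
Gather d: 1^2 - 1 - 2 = -2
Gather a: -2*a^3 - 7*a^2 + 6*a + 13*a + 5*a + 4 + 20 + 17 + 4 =-2*a^3 - 7*a^2 + 24*a + 45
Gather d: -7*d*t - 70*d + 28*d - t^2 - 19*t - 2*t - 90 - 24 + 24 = d*(-7*t - 42) - t^2 - 21*t - 90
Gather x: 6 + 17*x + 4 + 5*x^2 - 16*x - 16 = 5*x^2 + x - 6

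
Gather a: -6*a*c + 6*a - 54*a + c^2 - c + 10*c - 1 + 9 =a*(-6*c - 48) + c^2 + 9*c + 8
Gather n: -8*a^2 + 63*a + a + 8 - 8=-8*a^2 + 64*a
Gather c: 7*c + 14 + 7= 7*c + 21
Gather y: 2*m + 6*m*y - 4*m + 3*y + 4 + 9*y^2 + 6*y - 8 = -2*m + 9*y^2 + y*(6*m + 9) - 4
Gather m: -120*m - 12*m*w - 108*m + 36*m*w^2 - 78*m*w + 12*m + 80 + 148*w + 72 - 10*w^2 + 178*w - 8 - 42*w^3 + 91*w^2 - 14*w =m*(36*w^2 - 90*w - 216) - 42*w^3 + 81*w^2 + 312*w + 144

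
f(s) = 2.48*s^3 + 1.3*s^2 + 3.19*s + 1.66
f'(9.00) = 629.23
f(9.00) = 1943.59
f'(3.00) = 77.95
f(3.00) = 89.89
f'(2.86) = 71.48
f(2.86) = 79.43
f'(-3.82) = 101.83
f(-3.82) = -129.80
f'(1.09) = 14.86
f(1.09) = 9.89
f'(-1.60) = 18.08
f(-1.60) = -10.27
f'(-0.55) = 4.01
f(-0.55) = -0.11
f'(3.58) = 107.85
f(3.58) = 143.53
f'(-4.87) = 166.98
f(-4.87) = -269.49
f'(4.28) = 150.61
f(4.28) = 233.57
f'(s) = 7.44*s^2 + 2.6*s + 3.19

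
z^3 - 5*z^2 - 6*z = z*(z - 6)*(z + 1)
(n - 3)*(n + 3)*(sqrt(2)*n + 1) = sqrt(2)*n^3 + n^2 - 9*sqrt(2)*n - 9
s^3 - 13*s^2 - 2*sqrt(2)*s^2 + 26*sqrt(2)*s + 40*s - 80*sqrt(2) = (s - 8)*(s - 5)*(s - 2*sqrt(2))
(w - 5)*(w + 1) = w^2 - 4*w - 5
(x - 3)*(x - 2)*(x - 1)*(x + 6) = x^4 - 25*x^2 + 60*x - 36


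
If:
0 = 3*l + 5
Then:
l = -5/3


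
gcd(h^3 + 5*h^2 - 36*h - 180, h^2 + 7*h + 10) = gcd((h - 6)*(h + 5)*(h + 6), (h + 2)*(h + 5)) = h + 5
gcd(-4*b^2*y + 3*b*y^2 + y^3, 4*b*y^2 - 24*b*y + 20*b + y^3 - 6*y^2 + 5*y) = 4*b + y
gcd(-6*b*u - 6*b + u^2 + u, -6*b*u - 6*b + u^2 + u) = -6*b*u - 6*b + u^2 + u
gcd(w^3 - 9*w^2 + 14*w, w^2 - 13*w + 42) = w - 7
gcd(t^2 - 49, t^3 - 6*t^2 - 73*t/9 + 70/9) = t - 7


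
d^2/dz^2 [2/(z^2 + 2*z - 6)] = 4*(-z^2 - 2*z + 4*(z + 1)^2 + 6)/(z^2 + 2*z - 6)^3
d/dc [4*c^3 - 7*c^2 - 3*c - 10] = 12*c^2 - 14*c - 3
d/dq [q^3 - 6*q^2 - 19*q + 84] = 3*q^2 - 12*q - 19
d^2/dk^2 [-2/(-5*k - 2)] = 100/(5*k + 2)^3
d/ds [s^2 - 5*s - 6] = 2*s - 5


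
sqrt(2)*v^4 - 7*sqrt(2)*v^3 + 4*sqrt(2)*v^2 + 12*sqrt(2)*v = v*(v - 6)*(v - 2)*(sqrt(2)*v + sqrt(2))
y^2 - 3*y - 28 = (y - 7)*(y + 4)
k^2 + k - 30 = (k - 5)*(k + 6)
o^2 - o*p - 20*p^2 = (o - 5*p)*(o + 4*p)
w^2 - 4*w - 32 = (w - 8)*(w + 4)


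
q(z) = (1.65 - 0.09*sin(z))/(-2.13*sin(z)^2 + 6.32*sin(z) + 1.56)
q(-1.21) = -0.28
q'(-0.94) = -0.40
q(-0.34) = -2.14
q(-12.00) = 0.37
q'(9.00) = 0.49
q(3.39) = -13.64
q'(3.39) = 793.84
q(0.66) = 0.34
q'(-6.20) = -2.32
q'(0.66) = -0.23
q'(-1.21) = -0.16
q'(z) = (1.65 - 0.09*sin(z))*(4.26*sin(z)*cos(z) - 6.32*cos(z))/(-2.13*sin(z)^2 + 6.32*sin(z) + 1.56)^2 - 0.09*cos(z)/(-2.13*sin(z)^2 + 6.32*sin(z) + 1.56) = (-0.1917*sin(z)^2 + 7.029*sin(z) - 10.5684)*cos(z)/(4.5369*sin(z)^4 - 26.9232*sin(z)^3 + 33.2968*sin(z)^2 + 19.7184*sin(z) + 2.4336)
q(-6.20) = 0.79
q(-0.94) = -0.35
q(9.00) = 0.42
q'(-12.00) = -0.31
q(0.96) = 0.30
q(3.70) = -0.71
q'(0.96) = -0.10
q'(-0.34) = -19.81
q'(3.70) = 2.14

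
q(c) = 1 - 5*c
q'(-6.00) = -5.00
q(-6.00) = 31.00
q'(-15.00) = -5.00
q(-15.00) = 76.00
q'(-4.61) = -5.00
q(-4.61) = 24.05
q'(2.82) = -5.00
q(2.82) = -13.10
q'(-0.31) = -5.00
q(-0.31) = 2.55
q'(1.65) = -5.00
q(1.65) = -7.25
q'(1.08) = -5.00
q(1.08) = -4.40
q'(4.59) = -5.00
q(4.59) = -21.95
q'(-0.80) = -5.00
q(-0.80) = 5.00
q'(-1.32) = -5.00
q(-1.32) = 7.60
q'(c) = -5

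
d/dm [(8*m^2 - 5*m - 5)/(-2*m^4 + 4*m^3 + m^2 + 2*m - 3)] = (32*m^5 - 62*m^4 + 81*m^2 - 38*m + 25)/(4*m^8 - 16*m^7 + 12*m^6 + 29*m^4 - 20*m^3 - 2*m^2 - 12*m + 9)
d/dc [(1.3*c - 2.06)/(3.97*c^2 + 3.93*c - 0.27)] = (-5.161*c^2 + 16.3564*c + 7.7448)/(15.7609*c^4 + 31.2042*c^3 + 13.3011*c^2 - 2.1222*c + 0.0729)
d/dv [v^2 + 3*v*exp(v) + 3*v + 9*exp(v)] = 3*v*exp(v) + 2*v + 12*exp(v) + 3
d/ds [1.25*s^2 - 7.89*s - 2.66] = 2.5*s - 7.89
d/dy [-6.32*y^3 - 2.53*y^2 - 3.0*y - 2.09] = -18.96*y^2 - 5.06*y - 3.0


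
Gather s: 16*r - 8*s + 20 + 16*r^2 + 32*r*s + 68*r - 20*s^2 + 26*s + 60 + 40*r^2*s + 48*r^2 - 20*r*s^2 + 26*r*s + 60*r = 64*r^2 + 144*r + s^2*(-20*r - 20) + s*(40*r^2 + 58*r + 18) + 80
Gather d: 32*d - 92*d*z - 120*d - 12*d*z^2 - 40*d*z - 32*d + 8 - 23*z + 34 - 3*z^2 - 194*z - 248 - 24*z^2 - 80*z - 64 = d*(-12*z^2 - 132*z - 120) - 27*z^2 - 297*z - 270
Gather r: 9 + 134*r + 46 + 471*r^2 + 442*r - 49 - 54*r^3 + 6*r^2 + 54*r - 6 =-54*r^3 + 477*r^2 + 630*r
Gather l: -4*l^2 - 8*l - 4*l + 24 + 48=-4*l^2 - 12*l + 72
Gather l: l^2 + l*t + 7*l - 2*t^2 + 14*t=l^2 + l*(t + 7) - 2*t^2 + 14*t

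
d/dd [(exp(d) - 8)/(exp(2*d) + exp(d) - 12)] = (-(exp(d) - 8)*(2*exp(d) + 1) + exp(2*d) + exp(d) - 12)*exp(d)/(exp(2*d) + exp(d) - 12)^2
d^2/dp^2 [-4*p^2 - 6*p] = -8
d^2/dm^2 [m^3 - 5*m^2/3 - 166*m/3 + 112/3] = 6*m - 10/3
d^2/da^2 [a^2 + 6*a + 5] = 2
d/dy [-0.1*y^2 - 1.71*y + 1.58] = -0.2*y - 1.71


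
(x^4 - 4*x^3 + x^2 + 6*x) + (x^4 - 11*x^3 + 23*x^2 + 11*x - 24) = 2*x^4 - 15*x^3 + 24*x^2 + 17*x - 24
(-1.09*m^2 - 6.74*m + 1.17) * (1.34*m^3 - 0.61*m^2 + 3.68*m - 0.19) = -1.4606*m^5 - 8.3667*m^4 + 1.668*m^3 - 25.3098*m^2 + 5.5862*m - 0.2223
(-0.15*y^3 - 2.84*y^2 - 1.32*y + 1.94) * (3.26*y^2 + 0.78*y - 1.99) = -0.489*y^5 - 9.3754*y^4 - 6.2199*y^3 + 10.9464*y^2 + 4.14*y - 3.8606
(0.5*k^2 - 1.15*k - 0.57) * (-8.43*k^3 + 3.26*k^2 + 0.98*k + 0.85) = -4.215*k^5 + 11.3245*k^4 + 1.5461*k^3 - 2.5602*k^2 - 1.5361*k - 0.4845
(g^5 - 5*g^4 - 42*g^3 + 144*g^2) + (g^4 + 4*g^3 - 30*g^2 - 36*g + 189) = g^5 - 4*g^4 - 38*g^3 + 114*g^2 - 36*g + 189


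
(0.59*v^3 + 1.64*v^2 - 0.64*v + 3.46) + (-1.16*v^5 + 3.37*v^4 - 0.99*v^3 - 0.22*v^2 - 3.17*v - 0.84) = -1.16*v^5 + 3.37*v^4 - 0.4*v^3 + 1.42*v^2 - 3.81*v + 2.62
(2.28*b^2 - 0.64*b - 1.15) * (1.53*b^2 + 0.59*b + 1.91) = 3.4884*b^4 + 0.366*b^3 + 2.2177*b^2 - 1.9009*b - 2.1965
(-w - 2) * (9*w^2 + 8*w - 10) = -9*w^3 - 26*w^2 - 6*w + 20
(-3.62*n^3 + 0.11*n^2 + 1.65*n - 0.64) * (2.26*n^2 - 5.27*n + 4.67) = -8.1812*n^5 + 19.326*n^4 - 13.7561*n^3 - 9.6282*n^2 + 11.0783*n - 2.9888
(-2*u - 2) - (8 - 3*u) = u - 10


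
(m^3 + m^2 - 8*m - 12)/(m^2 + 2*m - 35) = (m^3 + m^2 - 8*m - 12)/(m^2 + 2*m - 35)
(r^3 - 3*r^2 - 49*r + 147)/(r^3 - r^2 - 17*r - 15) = (-r^3 + 3*r^2 + 49*r - 147)/(-r^3 + r^2 + 17*r + 15)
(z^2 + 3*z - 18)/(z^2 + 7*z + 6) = (z - 3)/(z + 1)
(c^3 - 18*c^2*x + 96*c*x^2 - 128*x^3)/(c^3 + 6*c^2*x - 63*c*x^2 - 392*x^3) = (c^2 - 10*c*x + 16*x^2)/(c^2 + 14*c*x + 49*x^2)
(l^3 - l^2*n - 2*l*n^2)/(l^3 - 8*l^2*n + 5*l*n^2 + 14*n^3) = l/(l - 7*n)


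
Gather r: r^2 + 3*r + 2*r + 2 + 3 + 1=r^2 + 5*r + 6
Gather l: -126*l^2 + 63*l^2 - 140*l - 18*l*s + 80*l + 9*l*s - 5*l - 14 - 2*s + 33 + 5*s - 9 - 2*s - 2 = -63*l^2 + l*(-9*s - 65) + s + 8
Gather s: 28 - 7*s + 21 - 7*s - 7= 42 - 14*s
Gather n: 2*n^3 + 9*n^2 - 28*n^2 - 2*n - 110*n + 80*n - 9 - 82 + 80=2*n^3 - 19*n^2 - 32*n - 11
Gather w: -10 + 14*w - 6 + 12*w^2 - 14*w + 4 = 12*w^2 - 12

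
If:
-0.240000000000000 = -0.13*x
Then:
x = 1.85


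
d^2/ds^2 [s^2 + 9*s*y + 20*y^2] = 2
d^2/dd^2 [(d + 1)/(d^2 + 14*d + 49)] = 2*(d - 11)/(d^4 + 28*d^3 + 294*d^2 + 1372*d + 2401)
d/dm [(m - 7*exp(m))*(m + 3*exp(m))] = -4*m*exp(m) + 2*m - 42*exp(2*m) - 4*exp(m)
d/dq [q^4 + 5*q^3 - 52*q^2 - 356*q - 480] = 4*q^3 + 15*q^2 - 104*q - 356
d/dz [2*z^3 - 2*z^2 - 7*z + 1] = 6*z^2 - 4*z - 7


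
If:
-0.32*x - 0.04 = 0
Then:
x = -0.12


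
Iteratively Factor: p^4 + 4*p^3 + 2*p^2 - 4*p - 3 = (p + 3)*(p^3 + p^2 - p - 1) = (p + 1)*(p + 3)*(p^2 - 1) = (p - 1)*(p + 1)*(p + 3)*(p + 1)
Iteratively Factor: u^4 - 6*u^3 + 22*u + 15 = (u + 1)*(u^3 - 7*u^2 + 7*u + 15) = (u - 3)*(u + 1)*(u^2 - 4*u - 5) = (u - 3)*(u + 1)^2*(u - 5)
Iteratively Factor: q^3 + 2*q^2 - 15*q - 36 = (q + 3)*(q^2 - q - 12) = (q + 3)^2*(q - 4)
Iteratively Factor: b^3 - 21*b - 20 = (b - 5)*(b^2 + 5*b + 4) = (b - 5)*(b + 4)*(b + 1)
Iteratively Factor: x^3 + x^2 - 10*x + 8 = (x + 4)*(x^2 - 3*x + 2) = (x - 1)*(x + 4)*(x - 2)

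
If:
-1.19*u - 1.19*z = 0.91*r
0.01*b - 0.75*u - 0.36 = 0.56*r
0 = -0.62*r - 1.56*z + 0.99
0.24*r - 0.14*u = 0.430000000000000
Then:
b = 21.71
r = 1.17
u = -1.06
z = 0.17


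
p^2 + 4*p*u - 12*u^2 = (p - 2*u)*(p + 6*u)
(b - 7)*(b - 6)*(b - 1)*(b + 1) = b^4 - 13*b^3 + 41*b^2 + 13*b - 42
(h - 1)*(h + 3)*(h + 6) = h^3 + 8*h^2 + 9*h - 18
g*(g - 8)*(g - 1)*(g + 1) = g^4 - 8*g^3 - g^2 + 8*g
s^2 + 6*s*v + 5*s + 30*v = (s + 5)*(s + 6*v)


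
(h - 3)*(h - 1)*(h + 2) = h^3 - 2*h^2 - 5*h + 6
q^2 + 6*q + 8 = (q + 2)*(q + 4)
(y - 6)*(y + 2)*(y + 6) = y^3 + 2*y^2 - 36*y - 72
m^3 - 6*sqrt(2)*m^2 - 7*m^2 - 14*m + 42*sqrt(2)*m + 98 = (m - 7)*(m - 7*sqrt(2))*(m + sqrt(2))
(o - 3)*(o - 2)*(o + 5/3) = o^3 - 10*o^2/3 - 7*o/3 + 10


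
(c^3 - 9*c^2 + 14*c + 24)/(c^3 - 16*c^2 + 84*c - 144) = (c + 1)/(c - 6)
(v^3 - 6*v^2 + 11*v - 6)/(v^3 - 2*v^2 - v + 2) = (v - 3)/(v + 1)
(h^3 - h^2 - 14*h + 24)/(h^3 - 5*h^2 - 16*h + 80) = (h^2 - 5*h + 6)/(h^2 - 9*h + 20)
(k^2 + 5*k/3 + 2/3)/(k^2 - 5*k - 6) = (k + 2/3)/(k - 6)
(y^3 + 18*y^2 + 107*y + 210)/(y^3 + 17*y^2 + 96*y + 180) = (y + 7)/(y + 6)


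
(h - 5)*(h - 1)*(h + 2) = h^3 - 4*h^2 - 7*h + 10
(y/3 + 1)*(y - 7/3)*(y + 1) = y^3/3 + 5*y^2/9 - 19*y/9 - 7/3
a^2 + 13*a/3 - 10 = (a - 5/3)*(a + 6)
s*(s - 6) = s^2 - 6*s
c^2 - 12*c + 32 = (c - 8)*(c - 4)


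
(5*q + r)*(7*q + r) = 35*q^2 + 12*q*r + r^2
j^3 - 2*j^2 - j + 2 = (j - 2)*(j - 1)*(j + 1)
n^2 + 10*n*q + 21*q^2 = (n + 3*q)*(n + 7*q)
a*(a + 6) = a^2 + 6*a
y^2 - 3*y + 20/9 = (y - 5/3)*(y - 4/3)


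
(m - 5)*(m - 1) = m^2 - 6*m + 5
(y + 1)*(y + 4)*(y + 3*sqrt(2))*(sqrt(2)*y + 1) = sqrt(2)*y^4 + 7*y^3 + 5*sqrt(2)*y^3 + 7*sqrt(2)*y^2 + 35*y^2 + 15*sqrt(2)*y + 28*y + 12*sqrt(2)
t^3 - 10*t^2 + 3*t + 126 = (t - 7)*(t - 6)*(t + 3)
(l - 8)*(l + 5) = l^2 - 3*l - 40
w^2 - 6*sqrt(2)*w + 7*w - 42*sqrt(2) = (w + 7)*(w - 6*sqrt(2))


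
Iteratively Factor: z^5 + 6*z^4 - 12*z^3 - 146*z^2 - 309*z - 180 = (z + 3)*(z^4 + 3*z^3 - 21*z^2 - 83*z - 60) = (z + 3)*(z + 4)*(z^3 - z^2 - 17*z - 15) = (z - 5)*(z + 3)*(z + 4)*(z^2 + 4*z + 3) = (z - 5)*(z + 1)*(z + 3)*(z + 4)*(z + 3)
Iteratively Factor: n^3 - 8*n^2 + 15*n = (n)*(n^2 - 8*n + 15) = n*(n - 5)*(n - 3)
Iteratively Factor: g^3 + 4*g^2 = (g)*(g^2 + 4*g) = g*(g + 4)*(g)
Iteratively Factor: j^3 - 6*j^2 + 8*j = (j - 2)*(j^2 - 4*j) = j*(j - 2)*(j - 4)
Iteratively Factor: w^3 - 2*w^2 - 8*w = (w - 4)*(w^2 + 2*w) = w*(w - 4)*(w + 2)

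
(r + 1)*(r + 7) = r^2 + 8*r + 7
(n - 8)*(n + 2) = n^2 - 6*n - 16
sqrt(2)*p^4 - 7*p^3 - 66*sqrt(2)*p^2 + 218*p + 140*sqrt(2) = (p - 7*sqrt(2))*(p - 2*sqrt(2))*(p + 5*sqrt(2))*(sqrt(2)*p + 1)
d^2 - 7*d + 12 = (d - 4)*(d - 3)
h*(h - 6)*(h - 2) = h^3 - 8*h^2 + 12*h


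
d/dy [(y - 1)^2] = 2*y - 2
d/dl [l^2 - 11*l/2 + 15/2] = 2*l - 11/2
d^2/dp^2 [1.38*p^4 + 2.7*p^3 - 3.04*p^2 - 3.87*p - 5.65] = 16.56*p^2 + 16.2*p - 6.08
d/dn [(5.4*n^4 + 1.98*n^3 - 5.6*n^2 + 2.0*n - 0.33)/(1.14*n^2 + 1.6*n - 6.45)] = (12.312*n^5 + 28.1772*n^4 - 132.984*n^3 - 49.553*n^2 + 72.9924*n - 12.372)/(1.2996*n^4 + 3.648*n^3 - 12.146*n^2 - 20.64*n + 41.6025)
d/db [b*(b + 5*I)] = 2*b + 5*I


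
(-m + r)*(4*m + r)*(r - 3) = -4*m^2*r + 12*m^2 + 3*m*r^2 - 9*m*r + r^3 - 3*r^2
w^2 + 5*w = w*(w + 5)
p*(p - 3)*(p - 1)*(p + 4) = p^4 - 13*p^2 + 12*p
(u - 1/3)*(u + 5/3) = u^2 + 4*u/3 - 5/9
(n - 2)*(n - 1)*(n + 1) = n^3 - 2*n^2 - n + 2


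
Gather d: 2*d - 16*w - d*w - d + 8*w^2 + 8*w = d*(1 - w) + 8*w^2 - 8*w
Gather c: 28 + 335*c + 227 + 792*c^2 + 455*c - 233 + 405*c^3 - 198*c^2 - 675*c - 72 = 405*c^3 + 594*c^2 + 115*c - 50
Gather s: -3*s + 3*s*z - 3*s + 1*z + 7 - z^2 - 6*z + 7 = s*(3*z - 6) - z^2 - 5*z + 14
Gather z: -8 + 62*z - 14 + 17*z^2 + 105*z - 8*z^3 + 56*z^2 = -8*z^3 + 73*z^2 + 167*z - 22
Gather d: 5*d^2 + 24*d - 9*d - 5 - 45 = 5*d^2 + 15*d - 50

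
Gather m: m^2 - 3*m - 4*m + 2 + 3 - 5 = m^2 - 7*m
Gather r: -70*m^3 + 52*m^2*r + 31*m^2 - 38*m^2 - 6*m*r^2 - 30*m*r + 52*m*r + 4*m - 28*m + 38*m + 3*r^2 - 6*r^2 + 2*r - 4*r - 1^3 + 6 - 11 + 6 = -70*m^3 - 7*m^2 + 14*m + r^2*(-6*m - 3) + r*(52*m^2 + 22*m - 2)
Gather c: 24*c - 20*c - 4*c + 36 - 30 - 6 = 0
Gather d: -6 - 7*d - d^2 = -d^2 - 7*d - 6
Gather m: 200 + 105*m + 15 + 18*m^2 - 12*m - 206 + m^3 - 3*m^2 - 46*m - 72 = m^3 + 15*m^2 + 47*m - 63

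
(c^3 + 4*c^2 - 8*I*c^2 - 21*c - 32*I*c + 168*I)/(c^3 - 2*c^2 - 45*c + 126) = (c - 8*I)/(c - 6)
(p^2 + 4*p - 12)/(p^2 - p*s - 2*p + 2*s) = (p + 6)/(p - s)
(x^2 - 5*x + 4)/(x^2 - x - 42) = (-x^2 + 5*x - 4)/(-x^2 + x + 42)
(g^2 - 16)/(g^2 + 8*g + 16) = (g - 4)/(g + 4)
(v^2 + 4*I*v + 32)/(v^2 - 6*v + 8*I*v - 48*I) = (v - 4*I)/(v - 6)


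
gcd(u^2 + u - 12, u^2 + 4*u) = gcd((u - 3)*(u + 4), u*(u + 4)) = u + 4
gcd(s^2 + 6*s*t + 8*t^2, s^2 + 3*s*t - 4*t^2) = s + 4*t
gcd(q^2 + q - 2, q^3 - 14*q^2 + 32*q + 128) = q + 2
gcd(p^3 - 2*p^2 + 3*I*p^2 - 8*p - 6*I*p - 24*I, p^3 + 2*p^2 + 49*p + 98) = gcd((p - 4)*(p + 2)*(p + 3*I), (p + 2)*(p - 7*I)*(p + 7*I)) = p + 2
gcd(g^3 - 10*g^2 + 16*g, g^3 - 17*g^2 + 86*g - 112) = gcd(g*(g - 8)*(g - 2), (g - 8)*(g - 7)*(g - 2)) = g^2 - 10*g + 16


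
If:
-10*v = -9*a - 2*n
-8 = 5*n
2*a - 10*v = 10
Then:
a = -34/35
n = -8/5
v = -209/175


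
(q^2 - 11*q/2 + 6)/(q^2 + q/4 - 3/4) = 2*(2*q^2 - 11*q + 12)/(4*q^2 + q - 3)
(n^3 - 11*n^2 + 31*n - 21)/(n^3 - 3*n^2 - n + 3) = (n - 7)/(n + 1)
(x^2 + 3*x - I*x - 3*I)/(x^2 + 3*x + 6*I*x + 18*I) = (x - I)/(x + 6*I)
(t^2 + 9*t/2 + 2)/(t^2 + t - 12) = (t + 1/2)/(t - 3)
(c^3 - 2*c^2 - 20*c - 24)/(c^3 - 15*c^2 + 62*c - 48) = (c^2 + 4*c + 4)/(c^2 - 9*c + 8)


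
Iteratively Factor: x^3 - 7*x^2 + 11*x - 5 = (x - 1)*(x^2 - 6*x + 5) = (x - 1)^2*(x - 5)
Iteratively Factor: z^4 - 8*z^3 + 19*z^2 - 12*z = (z)*(z^3 - 8*z^2 + 19*z - 12) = z*(z - 1)*(z^2 - 7*z + 12) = z*(z - 3)*(z - 1)*(z - 4)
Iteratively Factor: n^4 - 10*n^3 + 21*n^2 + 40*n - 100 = (n + 2)*(n^3 - 12*n^2 + 45*n - 50) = (n - 5)*(n + 2)*(n^2 - 7*n + 10) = (n - 5)^2*(n + 2)*(n - 2)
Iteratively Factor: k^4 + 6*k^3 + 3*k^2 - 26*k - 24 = (k - 2)*(k^3 + 8*k^2 + 19*k + 12) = (k - 2)*(k + 4)*(k^2 + 4*k + 3) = (k - 2)*(k + 1)*(k + 4)*(k + 3)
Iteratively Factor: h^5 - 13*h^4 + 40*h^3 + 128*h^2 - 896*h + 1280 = (h - 5)*(h^4 - 8*h^3 + 128*h - 256) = (h - 5)*(h - 4)*(h^3 - 4*h^2 - 16*h + 64) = (h - 5)*(h - 4)*(h + 4)*(h^2 - 8*h + 16) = (h - 5)*(h - 4)^2*(h + 4)*(h - 4)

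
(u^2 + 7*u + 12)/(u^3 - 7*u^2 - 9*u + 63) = (u + 4)/(u^2 - 10*u + 21)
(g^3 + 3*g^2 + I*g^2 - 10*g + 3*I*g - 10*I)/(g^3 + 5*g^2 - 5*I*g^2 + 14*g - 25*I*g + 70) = (g^2 + g*(-2 + I) - 2*I)/(g^2 - 5*I*g + 14)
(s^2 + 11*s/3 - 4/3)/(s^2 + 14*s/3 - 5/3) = (s + 4)/(s + 5)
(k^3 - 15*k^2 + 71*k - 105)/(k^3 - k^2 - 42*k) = (k^2 - 8*k + 15)/(k*(k + 6))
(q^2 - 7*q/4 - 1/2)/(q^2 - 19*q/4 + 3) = (4*q^2 - 7*q - 2)/(4*q^2 - 19*q + 12)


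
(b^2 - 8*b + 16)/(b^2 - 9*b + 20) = (b - 4)/(b - 5)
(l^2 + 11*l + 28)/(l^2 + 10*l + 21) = (l + 4)/(l + 3)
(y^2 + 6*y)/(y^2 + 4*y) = (y + 6)/(y + 4)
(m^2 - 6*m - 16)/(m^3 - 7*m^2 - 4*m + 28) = (m - 8)/(m^2 - 9*m + 14)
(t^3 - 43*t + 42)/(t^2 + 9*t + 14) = (t^2 - 7*t + 6)/(t + 2)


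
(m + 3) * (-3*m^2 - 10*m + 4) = -3*m^3 - 19*m^2 - 26*m + 12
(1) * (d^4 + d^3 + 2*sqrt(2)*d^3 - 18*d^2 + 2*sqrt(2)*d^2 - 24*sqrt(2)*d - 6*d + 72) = d^4 + d^3 + 2*sqrt(2)*d^3 - 18*d^2 + 2*sqrt(2)*d^2 - 24*sqrt(2)*d - 6*d + 72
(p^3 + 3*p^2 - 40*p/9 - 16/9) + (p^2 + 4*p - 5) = p^3 + 4*p^2 - 4*p/9 - 61/9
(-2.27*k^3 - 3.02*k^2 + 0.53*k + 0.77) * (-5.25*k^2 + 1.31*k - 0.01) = 11.9175*k^5 + 12.8813*k^4 - 6.716*k^3 - 3.318*k^2 + 1.0034*k - 0.0077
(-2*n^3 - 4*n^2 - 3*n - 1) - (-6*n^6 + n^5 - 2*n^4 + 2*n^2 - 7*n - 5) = 6*n^6 - n^5 + 2*n^4 - 2*n^3 - 6*n^2 + 4*n + 4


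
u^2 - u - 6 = (u - 3)*(u + 2)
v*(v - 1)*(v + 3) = v^3 + 2*v^2 - 3*v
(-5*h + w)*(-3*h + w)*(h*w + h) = 15*h^3*w + 15*h^3 - 8*h^2*w^2 - 8*h^2*w + h*w^3 + h*w^2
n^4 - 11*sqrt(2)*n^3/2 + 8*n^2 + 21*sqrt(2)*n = n*(n - 7*sqrt(2)/2)*(n - 3*sqrt(2))*(n + sqrt(2))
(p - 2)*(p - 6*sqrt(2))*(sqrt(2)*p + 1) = sqrt(2)*p^3 - 11*p^2 - 2*sqrt(2)*p^2 - 6*sqrt(2)*p + 22*p + 12*sqrt(2)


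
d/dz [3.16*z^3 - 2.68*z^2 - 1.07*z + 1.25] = 9.48*z^2 - 5.36*z - 1.07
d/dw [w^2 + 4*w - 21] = 2*w + 4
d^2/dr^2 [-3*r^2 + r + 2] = -6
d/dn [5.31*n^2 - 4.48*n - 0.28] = 10.62*n - 4.48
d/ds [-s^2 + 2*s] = 2 - 2*s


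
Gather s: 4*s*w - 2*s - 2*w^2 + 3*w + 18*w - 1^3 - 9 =s*(4*w - 2) - 2*w^2 + 21*w - 10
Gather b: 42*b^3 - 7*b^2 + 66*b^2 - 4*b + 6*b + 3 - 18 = 42*b^3 + 59*b^2 + 2*b - 15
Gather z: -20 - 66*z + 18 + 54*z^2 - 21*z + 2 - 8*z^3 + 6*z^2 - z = -8*z^3 + 60*z^2 - 88*z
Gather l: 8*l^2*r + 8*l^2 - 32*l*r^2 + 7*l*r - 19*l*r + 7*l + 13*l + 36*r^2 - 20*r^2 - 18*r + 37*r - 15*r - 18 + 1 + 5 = l^2*(8*r + 8) + l*(-32*r^2 - 12*r + 20) + 16*r^2 + 4*r - 12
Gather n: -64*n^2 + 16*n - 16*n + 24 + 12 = 36 - 64*n^2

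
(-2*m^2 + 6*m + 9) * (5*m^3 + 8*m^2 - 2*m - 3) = -10*m^5 + 14*m^4 + 97*m^3 + 66*m^2 - 36*m - 27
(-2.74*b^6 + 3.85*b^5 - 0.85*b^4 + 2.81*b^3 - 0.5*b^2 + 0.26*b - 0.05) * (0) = 0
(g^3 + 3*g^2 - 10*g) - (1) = g^3 + 3*g^2 - 10*g - 1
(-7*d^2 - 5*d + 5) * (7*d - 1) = -49*d^3 - 28*d^2 + 40*d - 5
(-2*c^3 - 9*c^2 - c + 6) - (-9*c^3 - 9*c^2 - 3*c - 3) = 7*c^3 + 2*c + 9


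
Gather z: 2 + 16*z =16*z + 2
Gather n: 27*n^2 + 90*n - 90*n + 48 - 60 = 27*n^2 - 12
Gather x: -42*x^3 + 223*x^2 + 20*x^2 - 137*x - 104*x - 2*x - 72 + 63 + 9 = -42*x^3 + 243*x^2 - 243*x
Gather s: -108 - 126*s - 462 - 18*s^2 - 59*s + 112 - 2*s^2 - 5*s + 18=-20*s^2 - 190*s - 440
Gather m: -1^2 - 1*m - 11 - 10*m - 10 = -11*m - 22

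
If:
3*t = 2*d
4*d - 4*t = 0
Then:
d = 0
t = 0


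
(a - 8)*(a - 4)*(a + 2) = a^3 - 10*a^2 + 8*a + 64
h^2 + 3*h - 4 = (h - 1)*(h + 4)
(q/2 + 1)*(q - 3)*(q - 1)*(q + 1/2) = q^4/2 - 3*q^3/4 - 3*q^2 + 7*q/4 + 3/2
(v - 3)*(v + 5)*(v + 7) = v^3 + 9*v^2 - v - 105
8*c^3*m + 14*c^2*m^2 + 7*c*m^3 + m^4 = m*(c + m)*(2*c + m)*(4*c + m)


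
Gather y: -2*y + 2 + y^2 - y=y^2 - 3*y + 2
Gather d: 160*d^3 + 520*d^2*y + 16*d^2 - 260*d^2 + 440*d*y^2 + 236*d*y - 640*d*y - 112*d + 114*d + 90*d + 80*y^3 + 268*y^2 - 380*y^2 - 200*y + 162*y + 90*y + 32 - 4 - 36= 160*d^3 + d^2*(520*y - 244) + d*(440*y^2 - 404*y + 92) + 80*y^3 - 112*y^2 + 52*y - 8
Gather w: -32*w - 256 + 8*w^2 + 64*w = 8*w^2 + 32*w - 256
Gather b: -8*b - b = -9*b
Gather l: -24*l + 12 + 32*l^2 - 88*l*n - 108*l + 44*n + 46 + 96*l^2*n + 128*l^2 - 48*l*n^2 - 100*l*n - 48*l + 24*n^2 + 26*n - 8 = l^2*(96*n + 160) + l*(-48*n^2 - 188*n - 180) + 24*n^2 + 70*n + 50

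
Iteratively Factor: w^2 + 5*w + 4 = (w + 1)*(w + 4)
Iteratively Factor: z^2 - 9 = (z + 3)*(z - 3)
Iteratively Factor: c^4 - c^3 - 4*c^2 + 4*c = (c - 2)*(c^3 + c^2 - 2*c) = c*(c - 2)*(c^2 + c - 2) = c*(c - 2)*(c - 1)*(c + 2)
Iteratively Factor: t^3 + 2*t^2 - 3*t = (t - 1)*(t^2 + 3*t) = t*(t - 1)*(t + 3)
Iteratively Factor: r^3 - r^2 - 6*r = (r)*(r^2 - r - 6) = r*(r - 3)*(r + 2)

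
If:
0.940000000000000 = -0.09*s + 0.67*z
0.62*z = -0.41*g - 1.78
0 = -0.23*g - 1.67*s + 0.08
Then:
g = -6.66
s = 0.97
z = 1.53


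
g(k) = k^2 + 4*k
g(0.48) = 2.15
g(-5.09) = 5.55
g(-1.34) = -3.56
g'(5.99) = 15.98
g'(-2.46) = -0.92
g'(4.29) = 12.58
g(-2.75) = -3.44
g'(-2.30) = -0.60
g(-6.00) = 12.00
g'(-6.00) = -8.00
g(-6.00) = 12.00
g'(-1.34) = 1.32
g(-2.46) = -3.79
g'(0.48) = 4.96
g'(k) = 2*k + 4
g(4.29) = 35.56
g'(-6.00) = -8.00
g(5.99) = 59.84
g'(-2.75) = -1.50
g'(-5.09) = -6.18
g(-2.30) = -3.91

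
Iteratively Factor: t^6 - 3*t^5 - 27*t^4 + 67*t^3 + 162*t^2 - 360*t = (t - 2)*(t^5 - t^4 - 29*t^3 + 9*t^2 + 180*t) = (t - 2)*(t + 3)*(t^4 - 4*t^3 - 17*t^2 + 60*t) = (t - 5)*(t - 2)*(t + 3)*(t^3 + t^2 - 12*t) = (t - 5)*(t - 3)*(t - 2)*(t + 3)*(t^2 + 4*t) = t*(t - 5)*(t - 3)*(t - 2)*(t + 3)*(t + 4)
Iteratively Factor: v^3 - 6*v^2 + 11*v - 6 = (v - 1)*(v^2 - 5*v + 6) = (v - 3)*(v - 1)*(v - 2)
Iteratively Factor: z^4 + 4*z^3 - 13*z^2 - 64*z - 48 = (z + 1)*(z^3 + 3*z^2 - 16*z - 48) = (z + 1)*(z + 4)*(z^2 - z - 12) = (z - 4)*(z + 1)*(z + 4)*(z + 3)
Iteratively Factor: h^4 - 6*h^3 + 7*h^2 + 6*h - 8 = (h - 4)*(h^3 - 2*h^2 - h + 2) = (h - 4)*(h - 2)*(h^2 - 1) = (h - 4)*(h - 2)*(h + 1)*(h - 1)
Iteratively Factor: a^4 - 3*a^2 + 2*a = (a + 2)*(a^3 - 2*a^2 + a) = a*(a + 2)*(a^2 - 2*a + 1) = a*(a - 1)*(a + 2)*(a - 1)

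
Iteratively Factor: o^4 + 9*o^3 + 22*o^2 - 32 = (o + 4)*(o^3 + 5*o^2 + 2*o - 8) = (o - 1)*(o + 4)*(o^2 + 6*o + 8) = (o - 1)*(o + 2)*(o + 4)*(o + 4)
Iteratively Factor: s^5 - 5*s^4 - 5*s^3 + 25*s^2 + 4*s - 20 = (s - 2)*(s^4 - 3*s^3 - 11*s^2 + 3*s + 10) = (s - 5)*(s - 2)*(s^3 + 2*s^2 - s - 2) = (s - 5)*(s - 2)*(s - 1)*(s^2 + 3*s + 2) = (s - 5)*(s - 2)*(s - 1)*(s + 1)*(s + 2)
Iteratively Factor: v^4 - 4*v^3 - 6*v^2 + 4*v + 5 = (v - 5)*(v^3 + v^2 - v - 1) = (v - 5)*(v + 1)*(v^2 - 1) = (v - 5)*(v - 1)*(v + 1)*(v + 1)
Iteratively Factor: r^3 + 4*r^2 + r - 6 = (r - 1)*(r^2 + 5*r + 6) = (r - 1)*(r + 2)*(r + 3)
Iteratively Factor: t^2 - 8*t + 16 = (t - 4)*(t - 4)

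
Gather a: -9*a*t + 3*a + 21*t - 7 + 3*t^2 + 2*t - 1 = a*(3 - 9*t) + 3*t^2 + 23*t - 8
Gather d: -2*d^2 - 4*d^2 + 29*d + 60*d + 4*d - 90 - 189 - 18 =-6*d^2 + 93*d - 297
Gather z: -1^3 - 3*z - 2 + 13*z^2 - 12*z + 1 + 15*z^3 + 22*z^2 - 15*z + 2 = 15*z^3 + 35*z^2 - 30*z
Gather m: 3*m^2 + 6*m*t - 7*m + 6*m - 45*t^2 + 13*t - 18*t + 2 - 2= 3*m^2 + m*(6*t - 1) - 45*t^2 - 5*t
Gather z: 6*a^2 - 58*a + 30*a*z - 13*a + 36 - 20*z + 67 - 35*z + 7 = 6*a^2 - 71*a + z*(30*a - 55) + 110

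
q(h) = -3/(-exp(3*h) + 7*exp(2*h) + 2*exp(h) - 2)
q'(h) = -3*(3*exp(3*h) - 14*exp(2*h) - 2*exp(h))/(-exp(3*h) + 7*exp(2*h) + 2*exp(h) - 2)^2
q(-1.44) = 2.62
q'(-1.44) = 2.78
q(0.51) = -0.19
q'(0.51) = 0.33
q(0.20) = -0.33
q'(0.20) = 0.65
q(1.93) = -0.18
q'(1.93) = -3.13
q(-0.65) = -3.71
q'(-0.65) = 20.29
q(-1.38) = 2.80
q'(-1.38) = 3.52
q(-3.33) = 1.56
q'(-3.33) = 0.07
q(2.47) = 0.00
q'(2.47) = -0.02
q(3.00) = 0.00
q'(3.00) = 0.00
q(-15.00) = 1.50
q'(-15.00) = 0.00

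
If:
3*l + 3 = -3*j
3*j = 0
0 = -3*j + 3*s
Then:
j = 0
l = -1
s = 0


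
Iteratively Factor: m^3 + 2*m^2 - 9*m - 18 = (m - 3)*(m^2 + 5*m + 6) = (m - 3)*(m + 2)*(m + 3)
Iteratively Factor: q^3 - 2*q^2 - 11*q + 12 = (q - 4)*(q^2 + 2*q - 3) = (q - 4)*(q + 3)*(q - 1)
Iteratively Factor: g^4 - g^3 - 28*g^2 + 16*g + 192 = (g - 4)*(g^3 + 3*g^2 - 16*g - 48) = (g - 4)*(g + 4)*(g^2 - g - 12) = (g - 4)^2*(g + 4)*(g + 3)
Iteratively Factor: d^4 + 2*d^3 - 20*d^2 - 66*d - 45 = (d + 3)*(d^3 - d^2 - 17*d - 15) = (d + 1)*(d + 3)*(d^2 - 2*d - 15) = (d - 5)*(d + 1)*(d + 3)*(d + 3)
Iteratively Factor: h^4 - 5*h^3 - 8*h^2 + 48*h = (h + 3)*(h^3 - 8*h^2 + 16*h) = (h - 4)*(h + 3)*(h^2 - 4*h) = (h - 4)^2*(h + 3)*(h)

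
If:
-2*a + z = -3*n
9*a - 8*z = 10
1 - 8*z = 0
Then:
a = 11/9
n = 167/216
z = 1/8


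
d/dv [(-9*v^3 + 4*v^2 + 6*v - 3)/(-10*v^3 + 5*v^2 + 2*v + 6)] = (-5*v^4 + 84*v^3 - 274*v^2 + 78*v + 42)/(100*v^6 - 100*v^5 - 15*v^4 - 100*v^3 + 64*v^2 + 24*v + 36)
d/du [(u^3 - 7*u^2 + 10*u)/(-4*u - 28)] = (-u^3 - 7*u^2 + 49*u - 35)/(2*(u^2 + 14*u + 49))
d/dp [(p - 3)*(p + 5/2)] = 2*p - 1/2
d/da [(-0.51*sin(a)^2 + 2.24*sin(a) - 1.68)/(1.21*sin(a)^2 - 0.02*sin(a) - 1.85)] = (-2.7002*sin(a)^2 + 5.9526*sin(a) - 4.1776)*cos(a)/(1.4641*sin(a)^4 - 0.0484*sin(a)^3 - 4.4766*sin(a)^2 + 0.074*sin(a) + 3.4225)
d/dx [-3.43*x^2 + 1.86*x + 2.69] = 1.86 - 6.86*x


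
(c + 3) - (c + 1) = 2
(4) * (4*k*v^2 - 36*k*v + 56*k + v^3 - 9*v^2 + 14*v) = 16*k*v^2 - 144*k*v + 224*k + 4*v^3 - 36*v^2 + 56*v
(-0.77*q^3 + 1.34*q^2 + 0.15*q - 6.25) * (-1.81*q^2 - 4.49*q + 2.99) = 1.3937*q^5 + 1.0319*q^4 - 8.5904*q^3 + 14.6456*q^2 + 28.511*q - 18.6875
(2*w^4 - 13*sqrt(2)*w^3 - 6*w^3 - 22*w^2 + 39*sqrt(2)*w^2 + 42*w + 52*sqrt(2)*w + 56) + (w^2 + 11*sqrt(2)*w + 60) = 2*w^4 - 13*sqrt(2)*w^3 - 6*w^3 - 21*w^2 + 39*sqrt(2)*w^2 + 42*w + 63*sqrt(2)*w + 116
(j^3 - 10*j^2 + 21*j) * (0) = 0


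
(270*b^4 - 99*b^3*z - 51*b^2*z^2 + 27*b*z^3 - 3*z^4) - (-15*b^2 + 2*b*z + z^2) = 270*b^4 - 99*b^3*z - 51*b^2*z^2 + 15*b^2 + 27*b*z^3 - 2*b*z - 3*z^4 - z^2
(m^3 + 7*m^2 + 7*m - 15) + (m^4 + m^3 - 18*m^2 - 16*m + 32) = m^4 + 2*m^3 - 11*m^2 - 9*m + 17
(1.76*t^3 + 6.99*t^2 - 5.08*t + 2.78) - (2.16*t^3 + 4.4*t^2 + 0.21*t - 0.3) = -0.4*t^3 + 2.59*t^2 - 5.29*t + 3.08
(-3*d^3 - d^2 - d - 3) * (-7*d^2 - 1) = 21*d^5 + 7*d^4 + 10*d^3 + 22*d^2 + d + 3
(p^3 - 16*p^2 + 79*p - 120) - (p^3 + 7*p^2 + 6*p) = -23*p^2 + 73*p - 120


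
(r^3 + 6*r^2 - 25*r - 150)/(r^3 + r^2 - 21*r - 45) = (r^2 + 11*r + 30)/(r^2 + 6*r + 9)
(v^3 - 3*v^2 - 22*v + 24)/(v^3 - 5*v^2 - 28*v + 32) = (v - 6)/(v - 8)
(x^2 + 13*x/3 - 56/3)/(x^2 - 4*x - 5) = (-3*x^2 - 13*x + 56)/(3*(-x^2 + 4*x + 5))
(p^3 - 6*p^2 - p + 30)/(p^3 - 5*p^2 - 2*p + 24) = (p - 5)/(p - 4)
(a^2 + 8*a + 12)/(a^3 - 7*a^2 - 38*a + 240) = (a + 2)/(a^2 - 13*a + 40)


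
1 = 1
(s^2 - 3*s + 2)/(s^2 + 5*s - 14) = (s - 1)/(s + 7)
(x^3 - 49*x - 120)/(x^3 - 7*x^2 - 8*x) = (x^2 + 8*x + 15)/(x*(x + 1))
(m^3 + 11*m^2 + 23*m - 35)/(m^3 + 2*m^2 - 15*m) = (m^2 + 6*m - 7)/(m*(m - 3))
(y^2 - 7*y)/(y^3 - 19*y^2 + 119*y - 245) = y/(y^2 - 12*y + 35)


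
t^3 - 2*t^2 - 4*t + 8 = (t - 2)^2*(t + 2)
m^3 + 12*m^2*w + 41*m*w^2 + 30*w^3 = (m + w)*(m + 5*w)*(m + 6*w)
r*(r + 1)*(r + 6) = r^3 + 7*r^2 + 6*r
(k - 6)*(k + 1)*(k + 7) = k^3 + 2*k^2 - 41*k - 42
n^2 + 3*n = n*(n + 3)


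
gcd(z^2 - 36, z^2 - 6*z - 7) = 1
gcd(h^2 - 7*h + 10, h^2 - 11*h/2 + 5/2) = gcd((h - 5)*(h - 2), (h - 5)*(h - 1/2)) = h - 5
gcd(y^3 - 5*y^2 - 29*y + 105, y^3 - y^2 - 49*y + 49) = y - 7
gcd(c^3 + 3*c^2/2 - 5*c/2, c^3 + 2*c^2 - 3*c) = c^2 - c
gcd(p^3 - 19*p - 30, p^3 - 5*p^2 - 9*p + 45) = p^2 - 2*p - 15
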